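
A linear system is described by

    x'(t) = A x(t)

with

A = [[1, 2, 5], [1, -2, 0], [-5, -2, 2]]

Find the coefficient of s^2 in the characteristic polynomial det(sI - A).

Expand det(sI - A) for the 3×3 matrix.
p(s) = s^3 - s^2 + 19s + 68.
(Check: constant term = det(-A) = (-1)^3 det A = 68; coefficient of s^2 = -tr A = -1.)
The coefficient of s^2 is -1.

-1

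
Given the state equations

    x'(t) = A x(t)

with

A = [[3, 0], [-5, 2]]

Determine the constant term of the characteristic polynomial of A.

6

For a 2×2 matrix, det(sI - A) = s^2 - (tr A)s + det A.
tr A = 5, det A = 6.
So p(s) = s^2 - 5s + 6.
The constant term is 6.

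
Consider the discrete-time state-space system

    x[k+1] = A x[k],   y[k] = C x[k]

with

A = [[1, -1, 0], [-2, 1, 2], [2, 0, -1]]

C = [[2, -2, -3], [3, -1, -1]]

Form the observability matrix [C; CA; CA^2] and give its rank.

CA = [[0, -4, -1], [3, -4, -1]]
CA^2 = [[6, -4, -7], [9, -7, -7]]
Observability matrix O = [C; CA; CA^2] = [[2, -2, -3], [3, -1, -1], [0, -4, -1], [3, -4, -1], [6, -4, -7], [9, -7, -7]]
Take the 3×3 submatrix of O formed by rows 1, 2, 3: [[2, -2, -3], [3, -1, -1], [0, -4, -1]]. Its determinant is 2·((-1)·(-1) - (-1)·(-4)) - (-2)·(3·(-1) - (-1)·0) + (-3)·(3·(-4) - (-1)·0) = 2·(-3) - (-2)·(-3) + (-3)·(-12) = 24 ≠ 0.
So rank(O) ≥ 3; since O has 3 columns, rank(O) = 3.
rank(O) = 3 = n, so the pair (A, C) is completely observable.

3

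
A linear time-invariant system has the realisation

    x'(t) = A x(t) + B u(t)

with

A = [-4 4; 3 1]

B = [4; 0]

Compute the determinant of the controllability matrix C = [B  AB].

AB = [[-16], [12]]
Controllability matrix C = [B  AB] = [[4, -16], [0, 12]]
det(C) = 4·12 - (-16)·0 = 48 - 0 = 48
Since det(C) ≠ 0, rank(C) = 2 and the system is completely controllable.

48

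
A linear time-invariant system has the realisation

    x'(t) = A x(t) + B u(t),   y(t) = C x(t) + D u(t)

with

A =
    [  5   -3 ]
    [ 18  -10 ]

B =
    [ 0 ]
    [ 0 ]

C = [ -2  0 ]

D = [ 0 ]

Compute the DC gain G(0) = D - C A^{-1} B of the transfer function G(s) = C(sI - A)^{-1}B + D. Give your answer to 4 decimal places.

G(0) = C(-A)^{-1}B + D = -C A^{-1} B + D.
det A = 4, so A^{-1} = (1/4)·adj(A) = [[-5/2, 3/4], [-9/2, 5/4]]
A^{-1} B = [0, 0]^T
C A^{-1} B = 0
G(0) = D - C A^{-1} B = 0 - (0) = 0

0.0000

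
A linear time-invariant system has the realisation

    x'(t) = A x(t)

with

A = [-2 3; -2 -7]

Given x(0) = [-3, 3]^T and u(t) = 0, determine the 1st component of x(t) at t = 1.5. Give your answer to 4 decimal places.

-0.0017

det(sI - A) = s^2 - (tr A)s + det A, with tr A = (-2) + (-7) = -9 and det A = (-2)·(-7) - 3·(-2) = 14 - (-6) = 20.
So p(s) = det(sI - A) = s^2 + 9s + 20.
Factor s^2 + 9s + 20: two numbers with sum -9 and product 20 are -4 and -5, so s^2 + 9s + 20 = (s + 4)(s + 5).
Hence p(s) = (s + 4) (s + 5), with roots -5, -4.
The eigenvalues -5, -4 are distinct and real, so A is diagonalisable and x(t) = e^{At} x(0) = V diag(e^{λ_i t}) V^{-1} x(0), where the columns of V are the eigenvectors.
λ = -5: A - (-5)I = [[3, 3], [-2, -2]]. Row 1 gives 3·v1 + 3·v2 = 0, so take v_1 = [-1, 1]^T.
λ = -4: A - (-4)I = [[2, 3], [-2, -3]]. Row 1 gives 2·v1 + 3·v2 = 0, so take v_2 = [-3, 2]^T.
V = [v_1 v_2] = [[-1, -3], [1, 2]] has det V = 1, so V^{-1} = adj(V)/det V = [[2, 3], [-1, -1]].
Modal coordinates z(0) = V^{-1} x(0): 2·(-3) + 3·3 = 3; (-1)·(-3) + (-1)·3 = 0; so z(0) = [3, 0]^T.
x_1(t) = Σ_i (v_i)_1 · z_i(0) · e^{λ_i t} (row 1 of V times the modal terms).
x_1(1.5) = (-1)·3·e^{-5·1.5} + (-3)·0·e^{-4·1.5} = (-3)·0.000553 + 0·0.002479 = -0.0017.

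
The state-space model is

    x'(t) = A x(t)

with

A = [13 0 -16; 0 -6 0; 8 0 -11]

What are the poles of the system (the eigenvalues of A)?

det(sI - A) = s^3 - (tr A)s^2 + (M11 + M22 + M33)s - det A, where Mii is the 2×2 principal minor of A obtained by deleting row i and column i.
tr A = 13 + (-6) + (-11) = -4; M11 = (-6)·(-11) - 0·0 = 66 - 0 = 66; M22 = 13·(-11) - (-16)·8 = -143 - (-128) = -15; M33 = 13·(-6) - 0·0 = -78 - 0 = -78; sum of minors = -27.
det A = 13·((-6)·(-11) - 0·0) - 0·(0·(-11) - 0·8) + (-16)·(0·0 - (-6)·8) = 13·66 - 0·0 + (-16)·48 = 90.
So p(s) = det(sI - A) = s^3 + 4s^2 - 27s - 90.
Rational-root test: any integer root divides -90. Testing small divisors, s = -3 works: p(-3) = -27 + 36 + 81 + (-90) = 0, so (s + 3) is a factor.
Dividing, p(s) = (s + 3)(s^2 + s - 30).
Factor s^2 + s - 30: two numbers with sum -1 and product -30 are 5 and -6, so s^2 + s - 30 = (s - 5)(s + 6).
Hence p(s) = (s - 5) (s + 3) (s + 6), with roots -6, -3, 5.
At least one eigenvalue has non-negative real part, so the system is not asymptotically stable.

-6, -3, 5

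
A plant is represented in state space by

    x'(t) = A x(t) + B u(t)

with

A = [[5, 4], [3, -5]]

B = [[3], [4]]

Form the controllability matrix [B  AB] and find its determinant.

-157

AB = [[31], [-11]]
Controllability matrix C = [B  AB] = [[3, 31], [4, -11]]
det(C) = 3·(-11) - 31·4 = -33 - 124 = -157
Since det(C) ≠ 0, rank(C) = 2 and the system is completely controllable.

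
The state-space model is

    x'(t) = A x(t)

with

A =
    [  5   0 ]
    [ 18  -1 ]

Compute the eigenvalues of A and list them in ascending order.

det(sI - A) = s^2 - (tr A)s + det A, with tr A = 5 + (-1) = 4 and det A = 5·(-1) - 0·18 = -5 - 0 = -5.
So p(s) = det(sI - A) = s^2 - 4s - 5.
Factor s^2 - 4s - 5: two numbers with sum 4 and product -5 are 5 and -1, so s^2 - 4s - 5 = (s - 5)(s + 1).
Hence p(s) = (s - 5) (s + 1), with roots -1, 5.
At least one eigenvalue has non-negative real part, so the system is not asymptotically stable.

-1, 5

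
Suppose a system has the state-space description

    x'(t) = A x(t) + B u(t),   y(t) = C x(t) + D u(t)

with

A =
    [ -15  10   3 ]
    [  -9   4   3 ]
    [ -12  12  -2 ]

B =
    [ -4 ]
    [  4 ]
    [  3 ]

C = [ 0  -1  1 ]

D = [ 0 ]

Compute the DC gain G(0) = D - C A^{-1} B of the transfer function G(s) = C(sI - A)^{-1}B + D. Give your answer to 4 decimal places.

G(0) = C(-A)^{-1}B + D = -C A^{-1} B + D.
det A = -60, so A^{-1} = (1/-60)·adj(A) = [[11/15, -14/15, -3/10], [9/10, -11/10, -3/10], [1, -1, -1/2]]
A^{-1} B = [-227/30, -89/10, -19/2]^T
C A^{-1} B = -3/5
G(0) = D - C A^{-1} B = 0 - (-3/5) = 3/5 ≈ 0.6000

0.6000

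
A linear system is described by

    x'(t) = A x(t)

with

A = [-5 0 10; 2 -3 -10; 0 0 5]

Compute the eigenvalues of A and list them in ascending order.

det(sI - A) = s^3 - (tr A)s^2 + (M11 + M22 + M33)s - det A, where Mii is the 2×2 principal minor of A obtained by deleting row i and column i.
tr A = (-5) + (-3) + 5 = -3; M11 = (-3)·5 - (-10)·0 = -15 - 0 = -15; M22 = (-5)·5 - 10·0 = -25 - 0 = -25; M33 = (-5)·(-3) - 0·2 = 15 - 0 = 15; sum of minors = -25.
det A = (-5)·((-3)·5 - (-10)·0) - 0·(2·5 - (-10)·0) + 10·(2·0 - (-3)·0) = (-5)·(-15) - 0·10 + 10·0 = 75.
So p(s) = det(sI - A) = s^3 + 3s^2 - 25s - 75.
Rational-root test: any integer root divides -75. Testing small divisors, s = -3 works: p(-3) = -27 + 27 + 75 + (-75) = 0, so (s + 3) is a factor.
Dividing, p(s) = (s + 3)(s^2 - 25).
Factor s^2 - 25: two numbers with sum 0 and product -25 are 5 and -5, so s^2 - 25 = (s - 5)(s + 5).
Hence p(s) = (s - 5) (s + 3) (s + 5), with roots -5, -3, 5.
At least one eigenvalue has non-negative real part, so the system is not asymptotically stable.

-5, -3, 5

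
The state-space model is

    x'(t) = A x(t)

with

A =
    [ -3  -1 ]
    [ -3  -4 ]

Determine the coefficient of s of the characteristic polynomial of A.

For a 2×2 matrix, det(sI - A) = s^2 - (tr A)s + det A.
tr A = -7, det A = 9.
So p(s) = s^2 + 7s + 9.
The coefficient of s is 7.

7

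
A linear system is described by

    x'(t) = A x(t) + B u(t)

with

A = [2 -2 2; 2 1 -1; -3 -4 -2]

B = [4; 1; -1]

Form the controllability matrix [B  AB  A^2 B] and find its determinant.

960

AB = [[4], [10], [-14]]
A^2B = [[-40], [32], [-24]]
Controllability matrix C = [B  AB  A^2B] = [[4, 4, -40], [1, 10, 32], [-1, -14, -24]]
Expanding along the first row, det(C) = 4·(10·(-24) - 32·(-14)) - 4·(1·(-24) - 32·(-1)) + (-40)·(1·(-14) - 10·(-1)) = 4·208 - 4·8 + (-40)·(-4) = 960
Since det(C) ≠ 0, rank(C) = 3 and the system is completely controllable.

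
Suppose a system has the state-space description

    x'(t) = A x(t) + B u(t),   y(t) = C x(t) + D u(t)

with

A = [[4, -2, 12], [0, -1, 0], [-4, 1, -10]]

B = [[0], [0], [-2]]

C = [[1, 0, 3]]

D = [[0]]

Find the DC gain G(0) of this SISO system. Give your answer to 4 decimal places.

G(0) = C(-A)^{-1}B + D = -C A^{-1} B + D.
det A = -8, so A^{-1} = (1/-8)·adj(A) = [[-5/4, 1, -3/2], [0, -1, 0], [1/2, -1/2, 1/2]]
A^{-1} B = [3, 0, -1]^T
C A^{-1} B = 0
G(0) = D - C A^{-1} B = 0 - (0) = 0

0.0000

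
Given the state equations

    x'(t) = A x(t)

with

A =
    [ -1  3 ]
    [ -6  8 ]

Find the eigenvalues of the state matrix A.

2, 5

det(sI - A) = s^2 - (tr A)s + det A, with tr A = (-1) + 8 = 7 and det A = (-1)·8 - 3·(-6) = -8 - (-18) = 10.
So p(s) = det(sI - A) = s^2 - 7s + 10.
Factor s^2 - 7s + 10: two numbers with sum 7 and product 10 are 5 and 2, so s^2 - 7s + 10 = (s - 5)(s - 2).
Hence p(s) = (s - 5) (s - 2), with roots 2, 5.
At least one eigenvalue has non-negative real part, so the system is not asymptotically stable.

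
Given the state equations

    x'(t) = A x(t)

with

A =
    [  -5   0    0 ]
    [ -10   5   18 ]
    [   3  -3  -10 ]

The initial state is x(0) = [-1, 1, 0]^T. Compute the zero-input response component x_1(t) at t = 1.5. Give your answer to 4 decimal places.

-0.0006

det(sI - A) = s^3 - (tr A)s^2 + (M11 + M22 + M33)s - det A, where Mii is the 2×2 principal minor of A obtained by deleting row i and column i.
tr A = (-5) + 5 + (-10) = -10; M11 = 5·(-10) - 18·(-3) = -50 - (-54) = 4; M22 = (-5)·(-10) - 0·3 = 50 - 0 = 50; M33 = (-5)·5 - 0·(-10) = -25 - 0 = -25; sum of minors = 29.
det A = (-5)·(5·(-10) - 18·(-3)) - 0·((-10)·(-10) - 18·3) + 0·((-10)·(-3) - 5·3) = (-5)·4 - 0·46 + 0·15 = -20.
So p(s) = det(sI - A) = s^3 + 10s^2 + 29s + 20.
Rational-root test: any integer root divides 20. Testing small divisors, s = -1 works: p(-1) = -1 + 10 + (-29) + 20 = 0, so (s + 1) is a factor.
Dividing, p(s) = (s + 1)(s^2 + 9s + 20).
Factor s^2 + 9s + 20: two numbers with sum -9 and product 20 are -4 and -5, so s^2 + 9s + 20 = (s + 4)(s + 5).
Hence p(s) = (s + 1) (s + 4) (s + 5), with roots -5, -4, -1.
The eigenvalues -5, -4, -1 are distinct and real, so A is diagonalisable and x(t) = e^{At} x(0) = V diag(e^{λ_i t}) V^{-1} x(0), where the columns of V are the eigenvectors.
λ = -5: A - (-5)I = [[0, 0, 0], [-10, 10, 18], [3, -3, -5]]. v must be orthogonal to every row; (row 2) × (row 3) = [4, 4, 0], so take v_1 = [1, 1, 0]^T.
λ = -4: A - (-4)I = [[-1, 0, 0], [-10, 9, 18], [3, -3, -6]]. v must be orthogonal to every row; (row 1) × (row 2) = [0, 18, -9], so take v_2 = [0, -2, 1]^T.
λ = -1: A - (-1)I = [[-4, 0, 0], [-10, 6, 18], [3, -3, -9]]. v must be orthogonal to every row; (row 1) × (row 2) = [0, 72, -24], so take v_3 = [0, -3, 1]^T.
V = [v_1 v_2 v_3] = [[1, 0, 0], [1, -2, -3], [0, 1, 1]] has det V = 1, so V^{-1} = adj(V)/det V = [[1, 0, 0], [-1, 1, 3], [1, -1, -2]].
Modal coordinates z(0) = V^{-1} x(0): 1·(-1) + 0·1 + 0·0 = -1; (-1)·(-1) + 1·1 + 3·0 = 2; 1·(-1) + (-1)·1 + (-2)·0 = -2; so z(0) = [-1, 2, -2]^T.
x_1(t) = Σ_i (v_i)_1 · z_i(0) · e^{λ_i t} (row 1 of V times the modal terms).
x_1(1.5) = 1·(-1)·e^{-5·1.5} + 0·2·e^{-4·1.5} + 0·(-2)·e^{-1·1.5} = (-1)·0.000553 + 0·0.002479 + 0·0.223130 = -0.0006.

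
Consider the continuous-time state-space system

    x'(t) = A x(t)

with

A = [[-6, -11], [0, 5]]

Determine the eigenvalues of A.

-6, 5

det(sI - A) = s^2 - (tr A)s + det A, with tr A = (-6) + 5 = -1 and det A = (-6)·5 - (-11)·0 = -30 - 0 = -30.
So p(s) = det(sI - A) = s^2 + s - 30.
Factor s^2 + s - 30: two numbers with sum -1 and product -30 are 5 and -6, so s^2 + s - 30 = (s - 5)(s + 6).
Hence p(s) = (s - 5) (s + 6), with roots -6, 5.
At least one eigenvalue has non-negative real part, so the system is not asymptotically stable.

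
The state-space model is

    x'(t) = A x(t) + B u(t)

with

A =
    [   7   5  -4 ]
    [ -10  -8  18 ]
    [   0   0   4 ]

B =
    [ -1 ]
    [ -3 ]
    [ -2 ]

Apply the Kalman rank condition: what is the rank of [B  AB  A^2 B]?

2

AB = [[-14], [-2], [-8]]
A^2B = [[-76], [12], [-32]]
Controllability matrix C = [B  AB  A^2B] = [[-1, -14, -76], [-3, -2, 12], [-2, -8, -32]]
The rows r1, r2, r3 of C are linearly dependent: -r1 - r2 + 2·r3 = 0 (check each entry), so rank(C) ≤ 2.
The 2×2 minor from rows 1, 2, columns 1, 2 is (-1)·(-2) - (-14)·(-3) = 2 - 42 = -40 ≠ 0, so rank(C) = 2.
rank(C) = 2 < n = 3, so the pair (A, B) is not completely controllable.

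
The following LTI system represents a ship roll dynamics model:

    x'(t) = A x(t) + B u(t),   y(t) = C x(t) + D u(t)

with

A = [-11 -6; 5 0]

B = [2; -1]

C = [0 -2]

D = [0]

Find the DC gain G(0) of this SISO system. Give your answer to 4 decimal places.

0.0667

G(0) = C(-A)^{-1}B + D = -C A^{-1} B + D.
det A = 30, so A^{-1} = (1/30)·adj(A) = [[0, 1/5], [-1/6, -11/30]]
A^{-1} B = [-1/5, 1/30]^T
C A^{-1} B = -1/15
G(0) = D - C A^{-1} B = 0 - (-1/15) = 1/15 ≈ 0.0667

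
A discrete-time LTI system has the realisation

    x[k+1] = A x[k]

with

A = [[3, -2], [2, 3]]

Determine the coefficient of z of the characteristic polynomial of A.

For a 2×2 matrix, det(zI - A) = z^2 - (tr A)z + det A.
tr A = 6, det A = 13.
So p(z) = z^2 - 6z + 13.
The coefficient of z is -6.

-6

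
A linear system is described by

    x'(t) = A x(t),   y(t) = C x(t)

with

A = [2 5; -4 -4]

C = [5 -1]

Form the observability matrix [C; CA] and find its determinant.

CA = [[14, 29]]
Observability matrix O = [C; CA] = [[5, -1], [14, 29]]
det(O) = 5·29 - (-1)·14 = 145 - (-14) = 159
Since det(O) ≠ 0, rank(O) = 2 and the system is completely observable.

159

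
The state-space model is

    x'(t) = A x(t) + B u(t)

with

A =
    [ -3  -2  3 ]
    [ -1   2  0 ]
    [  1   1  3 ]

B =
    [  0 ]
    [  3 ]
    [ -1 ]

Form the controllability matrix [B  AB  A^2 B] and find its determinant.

AB = [[-9], [6], [0]]
A^2B = [[15], [21], [-3]]
Controllability matrix C = [B  AB  A^2B] = [[0, -9, 15], [3, 6, 21], [-1, 0, -3]]
Expanding along the first row, det(C) = 0·(6·(-3) - 21·0) - (-9)·(3·(-3) - 21·(-1)) + 15·(3·0 - 6·(-1)) = 0·(-18) - (-9)·12 + 15·6 = 198
Since det(C) ≠ 0, rank(C) = 3 and the system is completely controllable.

198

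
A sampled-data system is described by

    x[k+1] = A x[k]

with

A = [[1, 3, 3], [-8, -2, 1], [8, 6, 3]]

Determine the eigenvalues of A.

-3, 1, 4

det(zI - A) = z^3 - (tr A)z^2 + (M11 + M22 + M33)z - det A, where Mii is the 2×2 principal minor of A obtained by deleting row i and column i.
tr A = 1 + (-2) + 3 = 2; M11 = (-2)·3 - 1·6 = -6 - 6 = -12; M22 = 1·3 - 3·8 = 3 - 24 = -21; M33 = 1·(-2) - 3·(-8) = -2 - (-24) = 22; sum of minors = -11.
det A = 1·((-2)·3 - 1·6) - 3·((-8)·3 - 1·8) + 3·((-8)·6 - (-2)·8) = 1·(-12) - 3·(-32) + 3·(-32) = -12.
So p(z) = det(zI - A) = z^3 - 2z^2 - 11z + 12.
Rational-root test: any integer root divides 12. Testing small divisors, z = 1 works: p(1) = 1 + (-2) + (-11) + 12 = 0, so (z - 1) is a factor.
Dividing, p(z) = (z - 1)(z^2 - z - 12).
Factor z^2 - z - 12: two numbers with sum 1 and product -12 are 4 and -3, so z^2 - z - 12 = (z - 4)(z + 3).
Hence p(z) = (z - 4) (z - 1) (z + 3), with roots -3, 1, 4.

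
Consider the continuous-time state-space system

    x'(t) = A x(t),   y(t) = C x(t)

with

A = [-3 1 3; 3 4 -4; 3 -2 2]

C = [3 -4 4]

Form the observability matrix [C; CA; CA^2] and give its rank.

CA = [[-9, -21, 33]]
CA^2 = [[63, -159, 123]]
Observability matrix O = [C; CA; CA^2] = [[3, -4, 4], [-9, -21, 33], [63, -159, 123]]
det(O) = 3·((-21)·123 - 33·(-159)) - (-4)·((-9)·123 - 33·63) + 4·((-9)·(-159) - (-21)·63) = 3·2664 - (-4)·(-3186) + 4·2754 = 6264 ≠ 0, so rank(O) = 3.
rank(O) = 3 = n, so the pair (A, C) is completely observable.

3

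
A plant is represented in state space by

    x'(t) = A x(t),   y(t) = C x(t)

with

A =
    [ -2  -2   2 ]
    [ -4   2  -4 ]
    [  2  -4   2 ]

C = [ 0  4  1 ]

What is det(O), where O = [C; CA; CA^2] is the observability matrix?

-4360

CA = [[-14, 4, -14]]
CA^2 = [[-16, 92, -72]]
Observability matrix O = [C; CA; CA^2] = [[0, 4, 1], [-14, 4, -14], [-16, 92, -72]]
Expanding along the first row, det(O) = 0·(4·(-72) - (-14)·92) - 4·((-14)·(-72) - (-14)·(-16)) + 1·((-14)·92 - 4·(-16)) = 0·1000 - 4·784 + 1·(-1224) = -4360
Since det(O) ≠ 0, rank(O) = 3 and the system is completely observable.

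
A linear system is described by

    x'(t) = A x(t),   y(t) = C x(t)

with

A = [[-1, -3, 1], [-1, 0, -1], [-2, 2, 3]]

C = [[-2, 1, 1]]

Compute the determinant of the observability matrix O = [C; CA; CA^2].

CA = [[-1, 8, 0]]
CA^2 = [[-7, 3, -9]]
Observability matrix O = [C; CA; CA^2] = [[-2, 1, 1], [-1, 8, 0], [-7, 3, -9]]
Expanding along the first row, det(O) = (-2)·(8·(-9) - 0·3) - 1·((-1)·(-9) - 0·(-7)) + 1·((-1)·3 - 8·(-7)) = (-2)·(-72) - 1·9 + 1·53 = 188
Since det(O) ≠ 0, rank(O) = 3 and the system is completely observable.

188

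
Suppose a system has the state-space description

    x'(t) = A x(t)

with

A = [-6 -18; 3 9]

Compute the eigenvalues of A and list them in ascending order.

0, 3

det(sI - A) = s^2 - (tr A)s + det A, with tr A = (-6) + 9 = 3 and det A = (-6)·9 - (-18)·3 = -54 - (-54) = 0.
So p(s) = det(sI - A) = s^2 - 3s.
Factor s^2 - 3s: two numbers with sum 3 and product 0 are 3 and 0, so s^2 - 3s = s(s - 3).
Hence p(s) = s (s - 3), with roots 0, 3.
At least one eigenvalue has non-negative real part, so the system is not asymptotically stable.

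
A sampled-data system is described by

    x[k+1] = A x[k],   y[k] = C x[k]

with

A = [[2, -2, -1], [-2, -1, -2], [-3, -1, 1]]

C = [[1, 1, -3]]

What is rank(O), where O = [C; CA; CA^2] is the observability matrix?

CA = [[9, 0, -6]]
CA^2 = [[36, -12, -15]]
Observability matrix O = [C; CA; CA^2] = [[1, 1, -3], [9, 0, -6], [36, -12, -15]]
det(O) = 1·(0·(-15) - (-6)·(-12)) - 1·(9·(-15) - (-6)·36) + (-3)·(9·(-12) - 0·36) = 1·(-72) - 1·81 + (-3)·(-108) = 171 ≠ 0, so rank(O) = 3.
rank(O) = 3 = n, so the pair (A, C) is completely observable.

3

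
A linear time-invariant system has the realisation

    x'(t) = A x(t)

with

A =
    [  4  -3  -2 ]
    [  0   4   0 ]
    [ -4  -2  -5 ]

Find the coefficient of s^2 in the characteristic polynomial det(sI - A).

Expand det(sI - A) for the 3×3 matrix.
p(s) = s^3 - 3s^2 - 32s + 112.
(Check: constant term = det(-A) = (-1)^3 det A = 112; coefficient of s^2 = -tr A = -3.)
The coefficient of s^2 is -3.

-3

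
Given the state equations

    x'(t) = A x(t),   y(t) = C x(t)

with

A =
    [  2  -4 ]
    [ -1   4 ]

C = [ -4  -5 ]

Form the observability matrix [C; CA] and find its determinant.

1

CA = [[-3, -4]]
Observability matrix O = [C; CA] = [[-4, -5], [-3, -4]]
det(O) = (-4)·(-4) - (-5)·(-3) = 16 - 15 = 1
Since det(O) ≠ 0, rank(O) = 2 and the system is completely observable.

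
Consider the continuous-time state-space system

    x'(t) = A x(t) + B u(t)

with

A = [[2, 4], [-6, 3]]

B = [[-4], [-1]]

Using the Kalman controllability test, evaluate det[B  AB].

-96

AB = [[-12], [21]]
Controllability matrix C = [B  AB] = [[-4, -12], [-1, 21]]
det(C) = (-4)·21 - (-12)·(-1) = -84 - 12 = -96
Since det(C) ≠ 0, rank(C) = 2 and the system is completely controllable.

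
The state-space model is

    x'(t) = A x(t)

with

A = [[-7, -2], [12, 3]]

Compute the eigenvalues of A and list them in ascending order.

-3, -1

det(sI - A) = s^2 - (tr A)s + det A, with tr A = (-7) + 3 = -4 and det A = (-7)·3 - (-2)·12 = -21 - (-24) = 3.
So p(s) = det(sI - A) = s^2 + 4s + 3.
Factor s^2 + 4s + 3: two numbers with sum -4 and product 3 are -1 and -3, so s^2 + 4s + 3 = (s + 1)(s + 3).
Hence p(s) = (s + 1) (s + 3), with roots -3, -1.
All eigenvalues have negative real part, so the system is asymptotically stable.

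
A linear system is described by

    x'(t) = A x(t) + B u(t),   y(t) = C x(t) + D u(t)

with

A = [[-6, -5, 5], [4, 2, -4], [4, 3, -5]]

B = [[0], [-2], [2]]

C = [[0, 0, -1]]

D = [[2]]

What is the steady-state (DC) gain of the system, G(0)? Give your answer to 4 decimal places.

G(0) = C(-A)^{-1}B + D = -C A^{-1} B + D.
det A = -12, so A^{-1} = (1/-12)·adj(A) = [[-1/6, 5/6, -5/6], [-1/3, -5/6, 1/3], [-1/3, 1/6, -2/3]]
A^{-1} B = [-10/3, 7/3, -5/3]^T
C A^{-1} B = 5/3
G(0) = D - C A^{-1} B = 2 - (5/3) = 1/3 ≈ 0.3333

0.3333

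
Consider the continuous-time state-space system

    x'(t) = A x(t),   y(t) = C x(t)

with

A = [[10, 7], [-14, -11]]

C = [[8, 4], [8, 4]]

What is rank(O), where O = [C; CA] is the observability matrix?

1

CA = [[24, 12], [24, 12]]
Observability matrix O = [C; CA] = [[8, 4], [8, 4], [24, 12], [24, 12]]
Every row of O is a scalar multiple of row 1 = [8, 4] (multipliers 1, 1, 3, 3), so the rows span a one-dimensional space.
O ≠ 0, hence rank(O) = 1.
rank(O) = 1 < n = 2, so the pair (A, C) is not completely observable.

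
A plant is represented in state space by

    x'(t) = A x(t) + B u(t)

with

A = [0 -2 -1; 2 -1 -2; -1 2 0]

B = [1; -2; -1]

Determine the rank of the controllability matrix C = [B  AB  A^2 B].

AB = [[5], [6], [-5]]
A^2B = [[-7], [14], [7]]
Controllability matrix C = [B  AB  A^2B] = [[1, 5, -7], [-2, 6, 14], [-1, -5, 7]]
The rows r1, r2, r3 of C are linearly dependent: r1 + r3 = 0 (check each entry), so rank(C) ≤ 2.
The 2×2 minor from rows 1, 2, columns 1, 2 is 1·6 - 5·(-2) = 6 - (-10) = 16 ≠ 0, so rank(C) = 2.
rank(C) = 2 < n = 3, so the pair (A, B) is not completely controllable.

2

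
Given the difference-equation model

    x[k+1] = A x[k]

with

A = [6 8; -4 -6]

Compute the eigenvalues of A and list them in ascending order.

-2, 2

det(zI - A) = z^2 - (tr A)z + det A, with tr A = 6 + (-6) = 0 and det A = 6·(-6) - 8·(-4) = -36 - (-32) = -4.
So p(z) = det(zI - A) = z^2 - 4.
Factor z^2 - 4: two numbers with sum 0 and product -4 are 2 and -2, so z^2 - 4 = (z - 2)(z + 2).
Hence p(z) = (z - 2) (z + 2), with roots -2, 2.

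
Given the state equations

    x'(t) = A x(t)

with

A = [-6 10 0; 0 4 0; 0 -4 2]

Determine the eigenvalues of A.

det(sI - A) = s^3 - (tr A)s^2 + (M11 + M22 + M33)s - det A, where Mii is the 2×2 principal minor of A obtained by deleting row i and column i.
tr A = (-6) + 4 + 2 = 0; M11 = 4·2 - 0·(-4) = 8 - 0 = 8; M22 = (-6)·2 - 0·0 = -12 - 0 = -12; M33 = (-6)·4 - 10·0 = -24 - 0 = -24; sum of minors = -28.
det A = (-6)·(4·2 - 0·(-4)) - 10·(0·2 - 0·0) + 0·(0·(-4) - 4·0) = (-6)·8 - 10·0 + 0·0 = -48.
So p(s) = det(sI - A) = s^3 - 28s + 48.
Rational-root test: any integer root divides 48. Testing small divisors, s = 2 works: p(2) = 8 + 0 + (-56) + 48 = 0, so (s - 2) is a factor.
Dividing, p(s) = (s - 2)(s^2 + 2s - 24).
Factor s^2 + 2s - 24: two numbers with sum -2 and product -24 are 4 and -6, so s^2 + 2s - 24 = (s - 4)(s + 6).
Hence p(s) = (s - 4) (s - 2) (s + 6), with roots -6, 2, 4.
At least one eigenvalue has non-negative real part, so the system is not asymptotically stable.

-6, 2, 4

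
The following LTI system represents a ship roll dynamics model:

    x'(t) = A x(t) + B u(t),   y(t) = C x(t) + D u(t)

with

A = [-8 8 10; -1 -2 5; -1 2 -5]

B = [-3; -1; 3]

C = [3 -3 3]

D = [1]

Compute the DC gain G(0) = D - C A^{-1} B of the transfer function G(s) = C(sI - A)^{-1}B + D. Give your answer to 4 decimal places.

4.1500

G(0) = C(-A)^{-1}B + D = -C A^{-1} B + D.
det A = -120, so A^{-1} = (1/-120)·adj(A) = [[0, -1/2, -1/2], [1/12, -5/12, -1/4], [1/30, -1/15, -1/5]]
A^{-1} B = [-1, -7/12, -19/30]^T
C A^{-1} B = -63/20
G(0) = D - C A^{-1} B = 1 - (-63/20) = 83/20 ≈ 4.1500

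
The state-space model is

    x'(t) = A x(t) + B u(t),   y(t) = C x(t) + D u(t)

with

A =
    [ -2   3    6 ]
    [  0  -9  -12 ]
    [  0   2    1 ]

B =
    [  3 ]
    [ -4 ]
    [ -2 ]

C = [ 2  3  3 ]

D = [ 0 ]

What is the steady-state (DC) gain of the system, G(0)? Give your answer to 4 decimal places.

G(0) = C(-A)^{-1}B + D = -C A^{-1} B + D.
det A = -30, so A^{-1} = (1/-30)·adj(A) = [[-1/2, -3/10, -3/5], [0, 1/15, 4/5], [0, -2/15, -3/5]]
A^{-1} B = [9/10, -28/15, 26/15]^T
C A^{-1} B = 7/5
G(0) = D - C A^{-1} B = 0 - (7/5) = -7/5 ≈ -1.4000

-1.4000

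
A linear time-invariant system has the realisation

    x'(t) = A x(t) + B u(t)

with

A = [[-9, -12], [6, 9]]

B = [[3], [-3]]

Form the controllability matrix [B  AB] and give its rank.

AB = [[9], [-9]]
Controllability matrix C = [B  AB] = [[3, 9], [-3, -9]]
Every column of C is a scalar multiple of column 1 = [3, -3] (multipliers 1, 3), so the columns span a one-dimensional space.
C ≠ 0, hence rank(C) = 1.
rank(C) = 1 < n = 2, so the pair (A, B) is not completely controllable.

1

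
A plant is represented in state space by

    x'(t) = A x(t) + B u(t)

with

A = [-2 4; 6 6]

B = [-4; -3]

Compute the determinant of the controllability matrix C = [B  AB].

AB = [[-4], [-42]]
Controllability matrix C = [B  AB] = [[-4, -4], [-3, -42]]
det(C) = (-4)·(-42) - (-4)·(-3) = 168 - 12 = 156
Since det(C) ≠ 0, rank(C) = 2 and the system is completely controllable.

156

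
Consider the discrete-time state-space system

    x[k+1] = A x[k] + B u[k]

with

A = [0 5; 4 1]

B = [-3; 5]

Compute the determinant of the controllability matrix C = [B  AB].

-104

AB = [[25], [-7]]
Controllability matrix C = [B  AB] = [[-3, 25], [5, -7]]
det(C) = (-3)·(-7) - 25·5 = 21 - 125 = -104
Since det(C) ≠ 0, rank(C) = 2 and the system is completely controllable.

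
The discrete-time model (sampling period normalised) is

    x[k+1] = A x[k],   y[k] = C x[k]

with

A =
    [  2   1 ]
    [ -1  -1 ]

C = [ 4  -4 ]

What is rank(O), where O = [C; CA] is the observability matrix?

CA = [[12, 8]]
Observability matrix O = [C; CA] = [[4, -4], [12, 8]]
det(O) = 4·8 - (-4)·12 = 32 - (-48) = 80 ≠ 0, so rank(O) = 2.
rank(O) = 2 = n, so the pair (A, C) is completely observable.

2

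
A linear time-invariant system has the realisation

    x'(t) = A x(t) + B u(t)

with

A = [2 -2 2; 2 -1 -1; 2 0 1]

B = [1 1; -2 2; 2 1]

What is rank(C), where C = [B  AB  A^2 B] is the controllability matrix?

3

AB = [[10, 0], [2, -1], [4, 3]]
A^2B = [[24, 8], [14, -2], [24, 3]]
Controllability matrix C = [B  AB  A^2B] = [[1, 1, 10, 0, 24, 8], [-2, 2, 2, -1, 14, -2], [2, 1, 4, 3, 24, 3]]
Take the 3×3 submatrix of C formed by columns 1, 2, 3: [[1, 1, 10], [-2, 2, 2], [2, 1, 4]]. Its determinant is 1·(2·4 - 2·1) - 1·((-2)·4 - 2·2) + 10·((-2)·1 - 2·2) = 1·6 - 1·(-12) + 10·(-6) = -42 ≠ 0.
So rank(C) ≥ 3; since C has 3 rows, rank(C) = 3.
rank(C) = 3 = n, so the pair (A, B) is completely controllable.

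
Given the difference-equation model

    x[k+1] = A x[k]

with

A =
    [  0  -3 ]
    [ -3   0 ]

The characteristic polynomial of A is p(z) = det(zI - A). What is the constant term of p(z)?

For a 2×2 matrix, det(zI - A) = z^2 - (tr A)z + det A.
tr A = 0, det A = -9.
So p(z) = z^2 - 9.
The constant term is -9.

-9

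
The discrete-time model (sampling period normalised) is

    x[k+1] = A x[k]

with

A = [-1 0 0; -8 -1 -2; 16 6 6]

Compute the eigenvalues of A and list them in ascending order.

det(zI - A) = z^3 - (tr A)z^2 + (M11 + M22 + M33)z - det A, where Mii is the 2×2 principal minor of A obtained by deleting row i and column i.
tr A = (-1) + (-1) + 6 = 4; M11 = (-1)·6 - (-2)·6 = -6 - (-12) = 6; M22 = (-1)·6 - 0·16 = -6 - 0 = -6; M33 = (-1)·(-1) - 0·(-8) = 1 - 0 = 1; sum of minors = 1.
det A = (-1)·((-1)·6 - (-2)·6) - 0·((-8)·6 - (-2)·16) + 0·((-8)·6 - (-1)·16) = (-1)·6 - 0·(-16) + 0·(-32) = -6.
So p(z) = det(zI - A) = z^3 - 4z^2 + z + 6.
Rational-root test: any integer root divides 6. Testing small divisors, z = -1 works: p(-1) = -1 + (-4) + (-1) + 6 = 0, so (z + 1) is a factor.
Dividing, p(z) = (z + 1)(z^2 - 5z + 6).
Factor z^2 - 5z + 6: two numbers with sum 5 and product 6 are 3 and 2, so z^2 - 5z + 6 = (z - 3)(z - 2).
Hence p(z) = (z - 3) (z - 2) (z + 1), with roots -1, 2, 3.

-1, 2, 3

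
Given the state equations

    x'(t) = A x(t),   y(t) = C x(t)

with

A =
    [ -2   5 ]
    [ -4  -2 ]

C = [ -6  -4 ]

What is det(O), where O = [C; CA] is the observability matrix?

CA = [[28, -22]]
Observability matrix O = [C; CA] = [[-6, -4], [28, -22]]
det(O) = (-6)·(-22) - (-4)·28 = 132 - (-112) = 244
Since det(O) ≠ 0, rank(O) = 2 and the system is completely observable.

244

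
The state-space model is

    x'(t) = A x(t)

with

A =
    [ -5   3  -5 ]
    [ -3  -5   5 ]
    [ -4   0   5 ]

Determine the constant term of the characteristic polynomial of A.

Expand det(sI - A) for the 3×3 matrix.
p(s) = s^3 + 5s^2 - 36s - 210.
(Check: constant term = det(-A) = (-1)^3 det A = -210; coefficient of s^2 = -tr A = 5.)
The constant term is -210.

-210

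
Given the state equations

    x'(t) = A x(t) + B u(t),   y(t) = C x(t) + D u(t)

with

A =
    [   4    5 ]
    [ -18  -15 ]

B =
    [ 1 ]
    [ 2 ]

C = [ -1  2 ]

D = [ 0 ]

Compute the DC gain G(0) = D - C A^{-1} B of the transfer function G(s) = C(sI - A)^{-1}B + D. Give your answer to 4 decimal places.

-2.5667

G(0) = C(-A)^{-1}B + D = -C A^{-1} B + D.
det A = 30, so A^{-1} = (1/30)·adj(A) = [[-1/2, -1/6], [3/5, 2/15]]
A^{-1} B = [-5/6, 13/15]^T
C A^{-1} B = 77/30
G(0) = D - C A^{-1} B = 0 - (77/30) = -77/30 ≈ -2.5667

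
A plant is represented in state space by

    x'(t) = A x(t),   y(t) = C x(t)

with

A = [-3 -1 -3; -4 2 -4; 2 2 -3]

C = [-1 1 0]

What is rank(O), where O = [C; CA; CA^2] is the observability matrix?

3

CA = [[-1, 3, -1]]
CA^2 = [[-11, 5, -6]]
Observability matrix O = [C; CA; CA^2] = [[-1, 1, 0], [-1, 3, -1], [-11, 5, -6]]
det(O) = (-1)·(3·(-6) - (-1)·5) - 1·((-1)·(-6) - (-1)·(-11)) + 0·((-1)·5 - 3·(-11)) = (-1)·(-13) - 1·(-5) + 0·28 = 18 ≠ 0, so rank(O) = 3.
rank(O) = 3 = n, so the pair (A, C) is completely observable.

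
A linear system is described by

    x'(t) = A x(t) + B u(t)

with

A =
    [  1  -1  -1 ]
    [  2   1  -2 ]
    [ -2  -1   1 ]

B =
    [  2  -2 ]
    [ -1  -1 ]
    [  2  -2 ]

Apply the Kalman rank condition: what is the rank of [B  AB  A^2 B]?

3

AB = [[1, 1], [-1, -1], [-1, 3]]
A^2B = [[3, -1], [3, -5], [-2, 2]]
Controllability matrix C = [B  AB  A^2B] = [[2, -2, 1, 1, 3, -1], [-1, -1, -1, -1, 3, -5], [2, -2, -1, 3, -2, 2]]
Take the 3×3 submatrix of C formed by columns 1, 2, 3: [[2, -2, 1], [-1, -1, -1], [2, -2, -1]]. Its determinant is 2·((-1)·(-1) - (-1)·(-2)) - (-2)·((-1)·(-1) - (-1)·2) + 1·((-1)·(-2) - (-1)·2) = 2·(-1) - (-2)·3 + 1·4 = 8 ≠ 0.
So rank(C) ≥ 3; since C has 3 rows, rank(C) = 3.
rank(C) = 3 = n, so the pair (A, B) is completely controllable.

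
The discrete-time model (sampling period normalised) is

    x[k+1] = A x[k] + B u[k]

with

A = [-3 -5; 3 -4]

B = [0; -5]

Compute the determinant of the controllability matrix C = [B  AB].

AB = [[25], [20]]
Controllability matrix C = [B  AB] = [[0, 25], [-5, 20]]
det(C) = 0·20 - 25·(-5) = 0 - (-125) = 125
Since det(C) ≠ 0, rank(C) = 2 and the system is completely controllable.

125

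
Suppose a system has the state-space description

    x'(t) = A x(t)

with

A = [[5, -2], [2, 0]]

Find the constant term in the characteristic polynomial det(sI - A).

For a 2×2 matrix, det(sI - A) = s^2 - (tr A)s + det A.
tr A = 5, det A = 4.
So p(s) = s^2 - 5s + 4.
The constant term is 4.

4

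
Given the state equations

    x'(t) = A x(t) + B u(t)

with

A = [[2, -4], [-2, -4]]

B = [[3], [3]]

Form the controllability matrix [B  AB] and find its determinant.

-36

AB = [[-6], [-18]]
Controllability matrix C = [B  AB] = [[3, -6], [3, -18]]
det(C) = 3·(-18) - (-6)·3 = -54 - (-18) = -36
Since det(C) ≠ 0, rank(C) = 2 and the system is completely controllable.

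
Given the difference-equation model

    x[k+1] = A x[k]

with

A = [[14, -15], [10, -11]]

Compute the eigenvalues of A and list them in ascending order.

det(zI - A) = z^2 - (tr A)z + det A, with tr A = 14 + (-11) = 3 and det A = 14·(-11) - (-15)·10 = -154 - (-150) = -4.
So p(z) = det(zI - A) = z^2 - 3z - 4.
Factor z^2 - 3z - 4: two numbers with sum 3 and product -4 are 4 and -1, so z^2 - 3z - 4 = (z - 4)(z + 1).
Hence p(z) = (z - 4) (z + 1), with roots -1, 4.

-1, 4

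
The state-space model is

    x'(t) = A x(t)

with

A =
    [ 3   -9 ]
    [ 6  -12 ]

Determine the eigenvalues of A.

-6, -3

det(sI - A) = s^2 - (tr A)s + det A, with tr A = 3 + (-12) = -9 and det A = 3·(-12) - (-9)·6 = -36 - (-54) = 18.
So p(s) = det(sI - A) = s^2 + 9s + 18.
Factor s^2 + 9s + 18: two numbers with sum -9 and product 18 are -3 and -6, so s^2 + 9s + 18 = (s + 3)(s + 6).
Hence p(s) = (s + 3) (s + 6), with roots -6, -3.
All eigenvalues have negative real part, so the system is asymptotically stable.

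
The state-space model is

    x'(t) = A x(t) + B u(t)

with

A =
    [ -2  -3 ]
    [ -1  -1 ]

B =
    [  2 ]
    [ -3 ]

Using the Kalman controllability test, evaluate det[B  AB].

AB = [[5], [1]]
Controllability matrix C = [B  AB] = [[2, 5], [-3, 1]]
det(C) = 2·1 - 5·(-3) = 2 - (-15) = 17
Since det(C) ≠ 0, rank(C) = 2 and the system is completely controllable.

17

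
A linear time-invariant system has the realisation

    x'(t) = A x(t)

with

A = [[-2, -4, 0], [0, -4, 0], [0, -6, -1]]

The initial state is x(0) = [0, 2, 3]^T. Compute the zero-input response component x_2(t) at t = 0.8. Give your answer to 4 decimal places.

det(sI - A) = s^3 - (tr A)s^2 + (M11 + M22 + M33)s - det A, where Mii is the 2×2 principal minor of A obtained by deleting row i and column i.
tr A = (-2) + (-4) + (-1) = -7; M11 = (-4)·(-1) - 0·(-6) = 4 - 0 = 4; M22 = (-2)·(-1) - 0·0 = 2 - 0 = 2; M33 = (-2)·(-4) - (-4)·0 = 8 - 0 = 8; sum of minors = 14.
det A = (-2)·((-4)·(-1) - 0·(-6)) - (-4)·(0·(-1) - 0·0) + 0·(0·(-6) - (-4)·0) = (-2)·4 - (-4)·0 + 0·0 = -8.
So p(s) = det(sI - A) = s^3 + 7s^2 + 14s + 8.
Rational-root test: any integer root divides 8. Testing small divisors, s = -1 works: p(-1) = -1 + 7 + (-14) + 8 = 0, so (s + 1) is a factor.
Dividing, p(s) = (s + 1)(s^2 + 6s + 8).
Factor s^2 + 6s + 8: two numbers with sum -6 and product 8 are -2 and -4, so s^2 + 6s + 8 = (s + 2)(s + 4).
Hence p(s) = (s + 1) (s + 2) (s + 4), with roots -4, -2, -1.
The eigenvalues -4, -2, -1 are distinct and real, so A is diagonalisable and x(t) = e^{At} x(0) = V diag(e^{λ_i t}) V^{-1} x(0), where the columns of V are the eigenvectors.
λ = -4: A - (-4)I = [[2, -4, 0], [0, 0, 0], [0, -6, 3]]. v must be orthogonal to every row; (row 1) × (row 3) = [-12, -6, -12], so take v_1 = [2, 1, 2]^T.
λ = -2: A - (-2)I = [[0, -4, 0], [0, -2, 0], [0, -6, 1]]. v must be orthogonal to every row; (row 1) × (row 3) = [-4, 0, 0], so take v_2 = [-1, 0, 0]^T.
λ = -1: A - (-1)I = [[-1, -4, 0], [0, -3, 0], [0, -6, 0]]. v must be orthogonal to every row; (row 1) × (row 2) = [0, 0, 3], so take v_3 = [0, 0, 1]^T.
V = [v_1 v_2 v_3] = [[2, -1, 0], [1, 0, 0], [2, 0, 1]] has det V = 1, so V^{-1} = adj(V)/det V = [[0, 1, 0], [-1, 2, 0], [0, -2, 1]].
Modal coordinates z(0) = V^{-1} x(0): 0·0 + 1·2 + 0·3 = 2; (-1)·0 + 2·2 + 0·3 = 4; 0·0 + (-2)·2 + 1·3 = -1; so z(0) = [2, 4, -1]^T.
x_2(t) = Σ_i (v_i)_2 · z_i(0) · e^{λ_i t} (row 2 of V times the modal terms).
x_2(0.8) = 1·2·e^{-4·0.8} + 0·4·e^{-2·0.8} + 0·(-1)·e^{-1·0.8} = 2·0.040762 + 0·0.201897 + 0·0.449329 = 0.0815.

0.0815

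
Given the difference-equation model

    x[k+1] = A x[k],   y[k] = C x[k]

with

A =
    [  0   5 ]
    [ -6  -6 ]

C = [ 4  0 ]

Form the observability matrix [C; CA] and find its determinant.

80

CA = [[0, 20]]
Observability matrix O = [C; CA] = [[4, 0], [0, 20]]
det(O) = 4·20 - 0·0 = 80 - 0 = 80
Since det(O) ≠ 0, rank(O) = 2 and the system is completely observable.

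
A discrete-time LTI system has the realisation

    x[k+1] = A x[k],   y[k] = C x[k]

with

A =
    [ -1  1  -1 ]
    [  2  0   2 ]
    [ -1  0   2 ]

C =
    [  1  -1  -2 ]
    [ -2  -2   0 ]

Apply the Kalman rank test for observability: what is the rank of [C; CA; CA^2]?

CA = [[-1, 1, -7], [-2, -2, -2]]
CA^2 = [[10, -1, -11], [0, -2, -6]]
Observability matrix O = [C; CA; CA^2] = [[1, -1, -2], [-2, -2, 0], [-1, 1, -7], [-2, -2, -2], [10, -1, -11], [0, -2, -6]]
Take the 3×3 submatrix of O formed by rows 1, 2, 3: [[1, -1, -2], [-2, -2, 0], [-1, 1, -7]]. Its determinant is 1·((-2)·(-7) - 0·1) - (-1)·((-2)·(-7) - 0·(-1)) + (-2)·((-2)·1 - (-2)·(-1)) = 1·14 - (-1)·14 + (-2)·(-4) = 36 ≠ 0.
So rank(O) ≥ 3; since O has 3 columns, rank(O) = 3.
rank(O) = 3 = n, so the pair (A, C) is completely observable.

3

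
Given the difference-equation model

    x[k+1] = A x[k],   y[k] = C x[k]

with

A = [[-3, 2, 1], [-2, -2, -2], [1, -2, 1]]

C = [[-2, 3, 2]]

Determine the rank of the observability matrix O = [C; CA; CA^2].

CA = [[2, -14, -6]]
CA^2 = [[16, 44, 24]]
Observability matrix O = [C; CA; CA^2] = [[-2, 3, 2], [2, -14, -6], [16, 44, 24]]
det(O) = (-2)·((-14)·24 - (-6)·44) - 3·(2·24 - (-6)·16) + 2·(2·44 - (-14)·16) = (-2)·(-72) - 3·144 + 2·312 = 336 ≠ 0, so rank(O) = 3.
rank(O) = 3 = n, so the pair (A, C) is completely observable.

3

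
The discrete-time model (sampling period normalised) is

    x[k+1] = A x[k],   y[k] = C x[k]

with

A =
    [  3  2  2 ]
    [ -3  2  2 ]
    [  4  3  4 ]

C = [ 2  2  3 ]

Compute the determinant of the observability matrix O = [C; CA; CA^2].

CA = [[12, 17, 20]]
CA^2 = [[65, 118, 138]]
Observability matrix O = [C; CA; CA^2] = [[2, 2, 3], [12, 17, 20], [65, 118, 138]]
Expanding along the first row, det(O) = 2·(17·138 - 20·118) - 2·(12·138 - 20·65) + 3·(12·118 - 17·65) = 2·(-14) - 2·356 + 3·311 = 193
Since det(O) ≠ 0, rank(O) = 3 and the system is completely observable.

193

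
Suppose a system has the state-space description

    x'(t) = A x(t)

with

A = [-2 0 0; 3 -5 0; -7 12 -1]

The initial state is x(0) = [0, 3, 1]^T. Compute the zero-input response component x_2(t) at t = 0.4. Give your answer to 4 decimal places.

det(sI - A) = s^3 - (tr A)s^2 + (M11 + M22 + M33)s - det A, where Mii is the 2×2 principal minor of A obtained by deleting row i and column i.
tr A = (-2) + (-5) + (-1) = -8; M11 = (-5)·(-1) - 0·12 = 5 - 0 = 5; M22 = (-2)·(-1) - 0·(-7) = 2 - 0 = 2; M33 = (-2)·(-5) - 0·3 = 10 - 0 = 10; sum of minors = 17.
det A = (-2)·((-5)·(-1) - 0·12) - 0·(3·(-1) - 0·(-7)) + 0·(3·12 - (-5)·(-7)) = (-2)·5 - 0·(-3) + 0·1 = -10.
So p(s) = det(sI - A) = s^3 + 8s^2 + 17s + 10.
Rational-root test: any integer root divides 10. Testing small divisors, s = -1 works: p(-1) = -1 + 8 + (-17) + 10 = 0, so (s + 1) is a factor.
Dividing, p(s) = (s + 1)(s^2 + 7s + 10).
Factor s^2 + 7s + 10: two numbers with sum -7 and product 10 are -2 and -5, so s^2 + 7s + 10 = (s + 2)(s + 5).
Hence p(s) = (s + 1) (s + 2) (s + 5), with roots -5, -2, -1.
The eigenvalues -5, -2, -1 are distinct and real, so A is diagonalisable and x(t) = e^{At} x(0) = V diag(e^{λ_i t}) V^{-1} x(0), where the columns of V are the eigenvectors.
λ = -5: A - (-5)I = [[3, 0, 0], [3, 0, 0], [-7, 12, 4]]. v must be orthogonal to every row; (row 1) × (row 3) = [0, -12, 36], so take v_1 = [0, 1, -3]^T.
λ = -2: A - (-2)I = [[0, 0, 0], [3, -3, 0], [-7, 12, 1]]. v must be orthogonal to every row; (row 2) × (row 3) = [-3, -3, 15], so take v_2 = [1, 1, -5]^T.
λ = -1: A - (-1)I = [[-1, 0, 0], [3, -4, 0], [-7, 12, 0]]. v must be orthogonal to every row; (row 1) × (row 2) = [0, 0, 4], so take v_3 = [0, 0, 1]^T.
V = [v_1 v_2 v_3] = [[0, 1, 0], [1, 1, 0], [-3, -5, 1]] has det V = -1, so V^{-1} = adj(V)/det V = [[-1, 1, 0], [1, 0, 0], [2, 3, 1]].
Modal coordinates z(0) = V^{-1} x(0): (-1)·0 + 1·3 + 0·1 = 3; 1·0 + 0·3 + 0·1 = 0; 2·0 + 3·3 + 1·1 = 10; so z(0) = [3, 0, 10]^T.
x_2(t) = Σ_i (v_i)_2 · z_i(0) · e^{λ_i t} (row 2 of V times the modal terms).
x_2(0.4) = 1·3·e^{-5·0.4} + 1·0·e^{-2·0.4} + 0·10·e^{-1·0.4} = 3·0.135335 + 0·0.449329 + 0·0.670320 = 0.4060.

0.4060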